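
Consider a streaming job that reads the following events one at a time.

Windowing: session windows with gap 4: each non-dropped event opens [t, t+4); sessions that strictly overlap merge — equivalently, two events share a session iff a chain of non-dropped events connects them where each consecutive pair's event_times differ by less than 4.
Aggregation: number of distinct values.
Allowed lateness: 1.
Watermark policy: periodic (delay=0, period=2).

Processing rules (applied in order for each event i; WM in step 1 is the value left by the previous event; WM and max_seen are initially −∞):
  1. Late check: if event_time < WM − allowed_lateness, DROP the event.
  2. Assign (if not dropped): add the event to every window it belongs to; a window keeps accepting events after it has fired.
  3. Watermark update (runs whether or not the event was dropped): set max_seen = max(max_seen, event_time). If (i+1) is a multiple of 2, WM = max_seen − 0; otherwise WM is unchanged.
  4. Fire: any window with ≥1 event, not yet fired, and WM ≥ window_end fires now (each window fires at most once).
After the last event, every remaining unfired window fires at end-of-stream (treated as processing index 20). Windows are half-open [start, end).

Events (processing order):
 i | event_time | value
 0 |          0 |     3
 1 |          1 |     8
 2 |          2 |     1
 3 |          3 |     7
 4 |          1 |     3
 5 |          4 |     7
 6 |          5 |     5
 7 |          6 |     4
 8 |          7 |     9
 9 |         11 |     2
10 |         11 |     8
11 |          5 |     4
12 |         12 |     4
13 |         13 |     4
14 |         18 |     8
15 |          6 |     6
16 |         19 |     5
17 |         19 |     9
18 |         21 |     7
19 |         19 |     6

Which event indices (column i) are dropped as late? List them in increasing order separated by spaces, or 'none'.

4 11 15

i=0 t=0 v=3: → [0,4); WM=−∞
i=1 t=1 v=8: → [0,5); WM=1
i=2 t=2 v=1: → [0,6); WM=1
i=3 t=3 v=7: → [0,7); WM=3
i=4 t=1 v=3: DROP (t<3-1); WM=3
i=5 t=4 v=7: → [0,8); WM=4
i=6 t=5 v=5: → [0,9); WM=4
i=7 t=6 v=4: → [0,10); WM=6
i=8 t=7 v=9: → [0,11); WM=6
i=9 t=11 v=2: → [11,15); WM=11
i=10 t=11 v=8: → [11,15); WM=11
i=11 t=5 v=4: DROP (t<11-1); WM=11
i=12 t=12 v=4: → [11,16); WM=11
i=13 t=13 v=4: → [11,17); WM=13
i=14 t=18 v=8: → [18,22); WM=13
i=15 t=6 v=6: DROP (t<13-1); WM=18
i=16 t=19 v=5: → [18,23); WM=18
i=17 t=19 v=9: → [18,23); WM=19
i=18 t=21 v=7: → [18,25); WM=19
i=19 t=19 v=6: → [18,25); WM=21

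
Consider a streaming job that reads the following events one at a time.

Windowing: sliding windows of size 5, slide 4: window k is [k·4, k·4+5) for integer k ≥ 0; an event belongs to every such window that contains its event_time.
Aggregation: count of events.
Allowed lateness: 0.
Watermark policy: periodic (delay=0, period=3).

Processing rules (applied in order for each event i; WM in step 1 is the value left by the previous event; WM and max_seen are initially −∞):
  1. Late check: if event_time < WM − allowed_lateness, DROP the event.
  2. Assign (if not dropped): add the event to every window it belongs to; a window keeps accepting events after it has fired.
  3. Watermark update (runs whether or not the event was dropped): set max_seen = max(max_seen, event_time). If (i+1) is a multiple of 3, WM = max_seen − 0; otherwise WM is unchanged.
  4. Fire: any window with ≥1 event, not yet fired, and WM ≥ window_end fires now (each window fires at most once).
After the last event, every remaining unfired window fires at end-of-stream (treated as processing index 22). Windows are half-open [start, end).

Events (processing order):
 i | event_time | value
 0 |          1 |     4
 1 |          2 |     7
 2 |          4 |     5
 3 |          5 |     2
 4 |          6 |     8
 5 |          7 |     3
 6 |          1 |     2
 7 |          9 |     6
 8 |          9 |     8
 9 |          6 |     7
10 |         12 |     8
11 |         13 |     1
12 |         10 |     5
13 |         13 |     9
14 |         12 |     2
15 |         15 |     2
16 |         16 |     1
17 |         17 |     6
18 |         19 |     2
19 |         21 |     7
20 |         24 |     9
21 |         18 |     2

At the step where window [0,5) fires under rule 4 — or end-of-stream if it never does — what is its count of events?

i=0 t=1 v=4: → [0,5); WM=−∞
i=1 t=2 v=7: → [0,5); WM=−∞
i=2 t=4 v=5: → [4,9),[0,5); WM=4
i=3 t=5 v=2: → [4,9); WM=4
i=4 t=6 v=8: → [4,9); WM=4
i=5 t=7 v=3: → [4,9); WM=7; [0,5) fires=3
i=6 t=1 v=2: DROP (t<7-0); WM=7
i=7 t=9 v=6: → [8,13); WM=7
i=8 t=9 v=8: → [8,13); WM=9; [4,9) fires=4
i=9 t=6 v=7: DROP (t<9-0); WM=9
i=10 t=12 v=8: → [12,17),[8,13); WM=9
i=11 t=13 v=1: → [12,17); WM=13; [8,13) fires=3
i=12 t=10 v=5: DROP (t<13-0); WM=13
i=13 t=13 v=9: → [12,17); WM=13
i=14 t=12 v=2: DROP (t<13-0); WM=13
i=15 t=15 v=2: → [12,17); WM=13
i=16 t=16 v=1: → [16,21),[12,17); WM=13
i=17 t=17 v=6: → [16,21); WM=17; [12,17) fires=5
i=18 t=19 v=2: → [16,21); WM=17
i=19 t=21 v=7: → [20,25); WM=17
i=20 t=24 v=9: → [24,29),[20,25); WM=24; [16,21) fires=3
i=21 t=18 v=2: DROP (t<24-0); WM=24

3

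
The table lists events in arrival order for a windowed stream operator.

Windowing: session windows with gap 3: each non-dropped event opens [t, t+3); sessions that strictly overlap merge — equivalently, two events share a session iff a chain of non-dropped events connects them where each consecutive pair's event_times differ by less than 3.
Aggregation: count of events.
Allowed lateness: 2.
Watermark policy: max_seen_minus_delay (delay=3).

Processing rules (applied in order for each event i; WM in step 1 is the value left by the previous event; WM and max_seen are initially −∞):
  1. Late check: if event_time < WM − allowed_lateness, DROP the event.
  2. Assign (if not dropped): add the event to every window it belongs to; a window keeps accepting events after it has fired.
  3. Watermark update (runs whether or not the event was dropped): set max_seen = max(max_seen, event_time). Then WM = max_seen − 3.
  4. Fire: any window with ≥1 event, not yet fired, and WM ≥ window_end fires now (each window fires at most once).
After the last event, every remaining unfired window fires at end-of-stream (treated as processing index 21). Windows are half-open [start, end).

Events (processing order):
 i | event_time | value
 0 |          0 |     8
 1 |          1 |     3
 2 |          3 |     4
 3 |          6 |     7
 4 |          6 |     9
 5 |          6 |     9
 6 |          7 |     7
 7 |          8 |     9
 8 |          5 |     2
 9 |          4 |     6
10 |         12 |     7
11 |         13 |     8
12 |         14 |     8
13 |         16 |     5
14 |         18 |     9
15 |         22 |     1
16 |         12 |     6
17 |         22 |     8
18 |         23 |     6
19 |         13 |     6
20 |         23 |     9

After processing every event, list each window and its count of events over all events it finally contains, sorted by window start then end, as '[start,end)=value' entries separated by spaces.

i=0 t=0 v=8: → [0,3); WM=-3
i=1 t=1 v=3: → [0,4); WM=-2
i=2 t=3 v=4: → [0,6); WM=0
i=3 t=6 v=7: → [6,9); WM=3
i=4 t=6 v=9: → [6,9); WM=3
i=5 t=6 v=9: → [6,9); WM=3
i=6 t=7 v=7: → [6,10); WM=4
i=7 t=8 v=9: → [6,11); WM=5
i=8 t=5 v=2: → [0,11); WM=5
i=9 t=4 v=6: → [0,11); WM=5
i=10 t=12 v=7: → [12,15); WM=9
i=11 t=13 v=8: → [12,16); WM=10
i=12 t=14 v=8: → [12,17); WM=11
i=13 t=16 v=5: → [12,19); WM=13
i=14 t=18 v=9: → [12,21); WM=15
i=15 t=22 v=1: → [22,25); WM=19
i=16 t=12 v=6: DROP (t<19-2); WM=19
i=17 t=22 v=8: → [22,25); WM=19
i=18 t=23 v=6: → [22,26); WM=20
i=19 t=13 v=6: DROP (t<20-2); WM=20
i=20 t=23 v=9: → [22,26); WM=20

[0,11)=10 [12,21)=5 [22,26)=4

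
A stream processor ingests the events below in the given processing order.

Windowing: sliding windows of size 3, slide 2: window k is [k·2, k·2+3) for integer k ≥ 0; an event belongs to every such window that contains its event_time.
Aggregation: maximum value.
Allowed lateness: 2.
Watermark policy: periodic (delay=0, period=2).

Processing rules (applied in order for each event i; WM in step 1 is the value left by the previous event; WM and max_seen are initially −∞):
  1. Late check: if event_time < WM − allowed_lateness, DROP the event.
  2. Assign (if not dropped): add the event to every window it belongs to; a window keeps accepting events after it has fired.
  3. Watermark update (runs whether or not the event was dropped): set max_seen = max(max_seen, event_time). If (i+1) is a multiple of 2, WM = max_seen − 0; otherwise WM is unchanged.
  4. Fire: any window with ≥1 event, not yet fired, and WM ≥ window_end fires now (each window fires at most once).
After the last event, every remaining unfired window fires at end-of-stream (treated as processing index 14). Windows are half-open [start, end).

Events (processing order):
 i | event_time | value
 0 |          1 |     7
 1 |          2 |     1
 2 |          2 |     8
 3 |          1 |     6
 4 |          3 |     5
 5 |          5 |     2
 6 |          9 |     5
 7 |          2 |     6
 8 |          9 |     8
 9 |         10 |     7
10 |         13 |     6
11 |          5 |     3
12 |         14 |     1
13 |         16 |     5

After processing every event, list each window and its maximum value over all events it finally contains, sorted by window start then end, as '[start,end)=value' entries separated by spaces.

i=0 t=1 v=7: → [0,3); WM=−∞
i=1 t=2 v=1: → [2,5),[0,3); WM=2
i=2 t=2 v=8: → [2,5),[0,3); WM=2
i=3 t=1 v=6: → [0,3); WM=2
i=4 t=3 v=5: → [2,5); WM=2
i=5 t=5 v=2: → [4,7); WM=5; [0,3) fires=8 [2,5) fires=8
i=6 t=9 v=5: → [8,11); WM=5
i=7 t=2 v=6: DROP (t<5-2); WM=9; [4,7) fires=2
i=8 t=9 v=8: → [8,11); WM=9
i=9 t=10 v=7: → [10,13),[8,11); WM=10
i=10 t=13 v=6: → [12,15); WM=10
i=11 t=5 v=3: DROP (t<10-2); WM=13; [8,11) fires=8 [10,13) fires=7
i=12 t=14 v=1: → [14,17),[12,15); WM=13
i=13 t=16 v=5: → [16,19),[14,17); WM=16; [12,15) fires=6

[0,3)=8 [2,5)=8 [4,7)=2 [8,11)=8 [10,13)=7 [12,15)=6 [14,17)=5 [16,19)=5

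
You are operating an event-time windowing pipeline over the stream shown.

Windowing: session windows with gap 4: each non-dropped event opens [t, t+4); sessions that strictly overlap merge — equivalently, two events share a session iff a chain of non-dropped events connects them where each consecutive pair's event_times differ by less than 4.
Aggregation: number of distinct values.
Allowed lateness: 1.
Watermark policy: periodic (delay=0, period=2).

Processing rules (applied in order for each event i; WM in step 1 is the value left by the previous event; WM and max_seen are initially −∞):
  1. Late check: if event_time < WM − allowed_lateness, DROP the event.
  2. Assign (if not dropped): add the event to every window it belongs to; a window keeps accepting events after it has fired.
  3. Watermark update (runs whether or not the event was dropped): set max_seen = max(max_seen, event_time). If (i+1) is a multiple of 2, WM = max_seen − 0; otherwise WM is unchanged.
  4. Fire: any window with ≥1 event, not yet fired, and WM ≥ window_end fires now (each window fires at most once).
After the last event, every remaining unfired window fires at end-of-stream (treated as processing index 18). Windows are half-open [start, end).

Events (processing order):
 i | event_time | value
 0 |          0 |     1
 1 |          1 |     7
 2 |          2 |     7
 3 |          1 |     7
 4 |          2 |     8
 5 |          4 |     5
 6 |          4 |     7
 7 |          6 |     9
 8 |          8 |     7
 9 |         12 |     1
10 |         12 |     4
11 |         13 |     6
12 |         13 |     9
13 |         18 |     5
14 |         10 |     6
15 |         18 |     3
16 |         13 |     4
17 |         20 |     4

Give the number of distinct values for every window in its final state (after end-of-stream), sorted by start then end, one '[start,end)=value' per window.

i=0 t=0 v=1: → [0,4); WM=−∞
i=1 t=1 v=7: → [0,5); WM=1
i=2 t=2 v=7: → [0,6); WM=1
i=3 t=1 v=7: → [0,6); WM=2
i=4 t=2 v=8: → [0,6); WM=2
i=5 t=4 v=5: → [0,8); WM=4
i=6 t=4 v=7: → [0,8); WM=4
i=7 t=6 v=9: → [0,10); WM=6
i=8 t=8 v=7: → [0,12); WM=6
i=9 t=12 v=1: → [12,16); WM=12
i=10 t=12 v=4: → [12,16); WM=12
i=11 t=13 v=6: → [12,17); WM=13
i=12 t=13 v=9: → [12,17); WM=13
i=13 t=18 v=5: → [18,22); WM=18
i=14 t=10 v=6: DROP (t<18-1); WM=18
i=15 t=18 v=3: → [18,22); WM=18
i=16 t=13 v=4: DROP (t<18-1); WM=18
i=17 t=20 v=4: → [18,24); WM=20

[0,12)=5 [12,17)=4 [18,24)=3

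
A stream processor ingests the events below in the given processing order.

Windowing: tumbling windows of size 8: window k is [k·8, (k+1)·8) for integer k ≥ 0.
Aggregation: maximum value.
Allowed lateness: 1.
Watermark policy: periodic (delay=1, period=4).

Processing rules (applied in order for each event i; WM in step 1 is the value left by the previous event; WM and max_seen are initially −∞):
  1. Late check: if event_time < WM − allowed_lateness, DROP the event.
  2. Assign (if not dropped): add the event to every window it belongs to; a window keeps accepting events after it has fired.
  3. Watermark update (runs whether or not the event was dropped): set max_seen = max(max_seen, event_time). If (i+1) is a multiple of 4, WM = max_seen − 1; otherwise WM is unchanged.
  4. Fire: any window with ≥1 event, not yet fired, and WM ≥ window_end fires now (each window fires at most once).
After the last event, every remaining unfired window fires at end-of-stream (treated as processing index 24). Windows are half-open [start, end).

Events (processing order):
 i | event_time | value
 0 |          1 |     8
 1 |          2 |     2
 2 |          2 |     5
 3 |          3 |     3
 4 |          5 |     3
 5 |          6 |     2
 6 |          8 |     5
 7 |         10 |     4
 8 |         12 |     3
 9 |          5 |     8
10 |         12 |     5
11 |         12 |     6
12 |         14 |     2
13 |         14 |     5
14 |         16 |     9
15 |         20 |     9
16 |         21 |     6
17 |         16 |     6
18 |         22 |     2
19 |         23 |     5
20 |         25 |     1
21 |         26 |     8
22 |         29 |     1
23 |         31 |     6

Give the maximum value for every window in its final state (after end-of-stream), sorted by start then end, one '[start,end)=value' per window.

[0,8)=8 [8,16)=6 [16,24)=9 [24,32)=8

i=0 t=1 v=8: → [0,8); WM=−∞
i=1 t=2 v=2: → [0,8); WM=−∞
i=2 t=2 v=5: → [0,8); WM=−∞
i=3 t=3 v=3: → [0,8); WM=2
i=4 t=5 v=3: → [0,8); WM=2
i=5 t=6 v=2: → [0,8); WM=2
i=6 t=8 v=5: → [8,16); WM=2
i=7 t=10 v=4: → [8,16); WM=9; [0,8) fires=8
i=8 t=12 v=3: → [8,16); WM=9
i=9 t=5 v=8: DROP (t<9-1); WM=9
i=10 t=12 v=5: → [8,16); WM=9
i=11 t=12 v=6: → [8,16); WM=11
i=12 t=14 v=2: → [8,16); WM=11
i=13 t=14 v=5: → [8,16); WM=11
i=14 t=16 v=9: → [16,24); WM=11
i=15 t=20 v=9: → [16,24); WM=19; [8,16) fires=6
i=16 t=21 v=6: → [16,24); WM=19
i=17 t=16 v=6: DROP (t<19-1); WM=19
i=18 t=22 v=2: → [16,24); WM=19
i=19 t=23 v=5: → [16,24); WM=22
i=20 t=25 v=1: → [24,32); WM=22
i=21 t=26 v=8: → [24,32); WM=22
i=22 t=29 v=1: → [24,32); WM=22
i=23 t=31 v=6: → [24,32); WM=30; [16,24) fires=9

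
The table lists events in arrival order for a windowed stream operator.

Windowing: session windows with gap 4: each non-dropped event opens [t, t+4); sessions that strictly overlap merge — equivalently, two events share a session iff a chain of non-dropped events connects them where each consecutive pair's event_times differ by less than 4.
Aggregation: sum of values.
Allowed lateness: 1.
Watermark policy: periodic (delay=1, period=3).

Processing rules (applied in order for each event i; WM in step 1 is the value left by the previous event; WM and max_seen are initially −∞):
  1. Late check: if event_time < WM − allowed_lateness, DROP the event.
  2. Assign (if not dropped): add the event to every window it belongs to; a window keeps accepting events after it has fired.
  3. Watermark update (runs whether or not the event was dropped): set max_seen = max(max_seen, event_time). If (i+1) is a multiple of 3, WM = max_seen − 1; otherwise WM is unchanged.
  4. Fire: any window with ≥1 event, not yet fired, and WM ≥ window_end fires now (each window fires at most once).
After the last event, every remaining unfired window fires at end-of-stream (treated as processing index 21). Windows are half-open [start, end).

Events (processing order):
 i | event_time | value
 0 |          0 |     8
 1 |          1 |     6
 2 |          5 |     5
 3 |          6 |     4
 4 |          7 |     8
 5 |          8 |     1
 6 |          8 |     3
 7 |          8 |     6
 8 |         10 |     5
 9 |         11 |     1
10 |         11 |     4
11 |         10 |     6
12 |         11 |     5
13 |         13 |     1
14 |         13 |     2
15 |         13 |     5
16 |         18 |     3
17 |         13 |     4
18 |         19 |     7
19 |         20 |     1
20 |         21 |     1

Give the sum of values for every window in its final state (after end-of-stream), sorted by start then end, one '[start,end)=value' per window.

i=0 t=0 v=8: → [0,4); WM=−∞
i=1 t=1 v=6: → [0,5); WM=−∞
i=2 t=5 v=5: → [5,9); WM=4
i=3 t=6 v=4: → [5,10); WM=4
i=4 t=7 v=8: → [5,11); WM=4
i=5 t=8 v=1: → [5,12); WM=7
i=6 t=8 v=3: → [5,12); WM=7
i=7 t=8 v=6: → [5,12); WM=7
i=8 t=10 v=5: → [5,14); WM=9
i=9 t=11 v=1: → [5,15); WM=9
i=10 t=11 v=4: → [5,15); WM=9
i=11 t=10 v=6: → [5,15); WM=10
i=12 t=11 v=5: → [5,15); WM=10
i=13 t=13 v=1: → [5,17); WM=10
i=14 t=13 v=2: → [5,17); WM=12
i=15 t=13 v=5: → [5,17); WM=12
i=16 t=18 v=3: → [18,22); WM=12
i=17 t=13 v=4: → [5,17); WM=17
i=18 t=19 v=7: → [18,23); WM=17
i=19 t=20 v=1: → [18,24); WM=17
i=20 t=21 v=1: → [18,25); WM=20

[0,5)=14 [5,17)=60 [18,25)=12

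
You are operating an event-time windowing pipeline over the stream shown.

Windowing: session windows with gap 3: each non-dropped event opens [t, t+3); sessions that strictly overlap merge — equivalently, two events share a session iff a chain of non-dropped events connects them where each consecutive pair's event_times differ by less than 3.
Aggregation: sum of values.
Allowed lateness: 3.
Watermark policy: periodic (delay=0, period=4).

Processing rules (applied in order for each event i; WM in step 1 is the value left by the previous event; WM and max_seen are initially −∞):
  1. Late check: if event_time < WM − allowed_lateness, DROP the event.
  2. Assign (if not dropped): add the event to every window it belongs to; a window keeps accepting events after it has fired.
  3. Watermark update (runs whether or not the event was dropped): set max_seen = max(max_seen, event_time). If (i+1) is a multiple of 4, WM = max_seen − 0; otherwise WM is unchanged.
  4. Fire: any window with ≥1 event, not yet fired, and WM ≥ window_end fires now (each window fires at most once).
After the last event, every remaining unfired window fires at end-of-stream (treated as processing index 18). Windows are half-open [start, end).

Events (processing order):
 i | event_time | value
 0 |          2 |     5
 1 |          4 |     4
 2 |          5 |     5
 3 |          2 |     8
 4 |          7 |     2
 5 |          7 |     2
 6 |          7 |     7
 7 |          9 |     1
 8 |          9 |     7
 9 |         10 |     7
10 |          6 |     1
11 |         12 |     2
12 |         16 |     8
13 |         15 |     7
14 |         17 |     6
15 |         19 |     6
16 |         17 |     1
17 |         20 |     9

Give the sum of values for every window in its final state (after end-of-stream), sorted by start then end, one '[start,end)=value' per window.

[2,15)=51 [15,23)=37

i=0 t=2 v=5: → [2,5); WM=−∞
i=1 t=4 v=4: → [2,7); WM=−∞
i=2 t=5 v=5: → [2,8); WM=−∞
i=3 t=2 v=8: → [2,8); WM=5
i=4 t=7 v=2: → [2,10); WM=5
i=5 t=7 v=2: → [2,10); WM=5
i=6 t=7 v=7: → [2,10); WM=5
i=7 t=9 v=1: → [2,12); WM=9
i=8 t=9 v=7: → [2,12); WM=9
i=9 t=10 v=7: → [2,13); WM=9
i=10 t=6 v=1: → [2,13); WM=9
i=11 t=12 v=2: → [2,15); WM=12
i=12 t=16 v=8: → [16,19); WM=12
i=13 t=15 v=7: → [15,19); WM=12
i=14 t=17 v=6: → [15,20); WM=12
i=15 t=19 v=6: → [15,22); WM=19
i=16 t=17 v=1: → [15,22); WM=19
i=17 t=20 v=9: → [15,23); WM=19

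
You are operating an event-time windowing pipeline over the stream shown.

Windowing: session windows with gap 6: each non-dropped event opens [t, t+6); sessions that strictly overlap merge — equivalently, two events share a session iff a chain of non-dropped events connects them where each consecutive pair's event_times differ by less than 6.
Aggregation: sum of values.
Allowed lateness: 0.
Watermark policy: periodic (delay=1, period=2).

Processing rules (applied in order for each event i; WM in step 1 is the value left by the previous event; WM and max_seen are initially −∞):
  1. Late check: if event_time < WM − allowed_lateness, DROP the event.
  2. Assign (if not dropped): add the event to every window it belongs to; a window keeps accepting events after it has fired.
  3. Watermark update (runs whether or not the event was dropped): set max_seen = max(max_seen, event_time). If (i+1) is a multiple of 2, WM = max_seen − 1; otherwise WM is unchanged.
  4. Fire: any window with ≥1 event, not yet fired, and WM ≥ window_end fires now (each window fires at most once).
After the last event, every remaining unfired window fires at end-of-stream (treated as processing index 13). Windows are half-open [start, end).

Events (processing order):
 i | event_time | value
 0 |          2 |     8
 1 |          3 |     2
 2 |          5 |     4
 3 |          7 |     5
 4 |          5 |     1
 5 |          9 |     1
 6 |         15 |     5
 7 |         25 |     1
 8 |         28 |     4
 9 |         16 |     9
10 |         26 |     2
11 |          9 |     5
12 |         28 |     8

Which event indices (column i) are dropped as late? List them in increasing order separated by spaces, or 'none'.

i=0 t=2 v=8: → [2,8); WM=−∞
i=1 t=3 v=2: → [2,9); WM=2
i=2 t=5 v=4: → [2,11); WM=2
i=3 t=7 v=5: → [2,13); WM=6
i=4 t=5 v=1: DROP (t<6-0); WM=6
i=5 t=9 v=1: → [2,15); WM=8
i=6 t=15 v=5: → [15,21); WM=8
i=7 t=25 v=1: → [25,31); WM=24
i=8 t=28 v=4: → [25,34); WM=24
i=9 t=16 v=9: DROP (t<24-0); WM=27
i=10 t=26 v=2: DROP (t<27-0); WM=27
i=11 t=9 v=5: DROP (t<27-0); WM=27
i=12 t=28 v=8: → [25,34); WM=27

4 9 10 11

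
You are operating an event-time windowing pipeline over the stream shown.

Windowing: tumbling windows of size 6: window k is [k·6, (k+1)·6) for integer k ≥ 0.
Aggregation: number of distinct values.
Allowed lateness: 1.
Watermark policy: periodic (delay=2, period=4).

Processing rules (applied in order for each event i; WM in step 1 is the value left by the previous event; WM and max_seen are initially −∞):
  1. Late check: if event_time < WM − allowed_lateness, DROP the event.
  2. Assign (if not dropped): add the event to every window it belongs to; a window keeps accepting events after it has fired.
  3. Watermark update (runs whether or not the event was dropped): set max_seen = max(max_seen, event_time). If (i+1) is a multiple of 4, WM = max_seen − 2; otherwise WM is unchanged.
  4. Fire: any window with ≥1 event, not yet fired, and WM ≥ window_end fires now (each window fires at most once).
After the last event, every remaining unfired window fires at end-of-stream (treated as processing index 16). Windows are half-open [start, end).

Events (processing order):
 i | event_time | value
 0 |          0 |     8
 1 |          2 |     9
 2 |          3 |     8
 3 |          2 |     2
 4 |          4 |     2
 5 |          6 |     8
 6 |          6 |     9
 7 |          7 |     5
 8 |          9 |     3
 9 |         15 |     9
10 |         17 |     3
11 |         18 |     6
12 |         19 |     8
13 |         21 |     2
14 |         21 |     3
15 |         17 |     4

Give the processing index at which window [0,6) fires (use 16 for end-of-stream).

i=0 t=0 v=8: → [0,6); WM=−∞
i=1 t=2 v=9: → [0,6); WM=−∞
i=2 t=3 v=8: → [0,6); WM=−∞
i=3 t=2 v=2: → [0,6); WM=1
i=4 t=4 v=2: → [0,6); WM=1
i=5 t=6 v=8: → [6,12); WM=1
i=6 t=6 v=9: → [6,12); WM=1
i=7 t=7 v=5: → [6,12); WM=5
i=8 t=9 v=3: → [6,12); WM=5
i=9 t=15 v=9: → [12,18); WM=5
i=10 t=17 v=3: → [12,18); WM=5
i=11 t=18 v=6: → [18,24); WM=16; [0,6) fires=3 [6,12) fires=4
i=12 t=19 v=8: → [18,24); WM=16
i=13 t=21 v=2: → [18,24); WM=16
i=14 t=21 v=3: → [18,24); WM=16
i=15 t=17 v=4: → [12,18); WM=19; [12,18) fires=3

11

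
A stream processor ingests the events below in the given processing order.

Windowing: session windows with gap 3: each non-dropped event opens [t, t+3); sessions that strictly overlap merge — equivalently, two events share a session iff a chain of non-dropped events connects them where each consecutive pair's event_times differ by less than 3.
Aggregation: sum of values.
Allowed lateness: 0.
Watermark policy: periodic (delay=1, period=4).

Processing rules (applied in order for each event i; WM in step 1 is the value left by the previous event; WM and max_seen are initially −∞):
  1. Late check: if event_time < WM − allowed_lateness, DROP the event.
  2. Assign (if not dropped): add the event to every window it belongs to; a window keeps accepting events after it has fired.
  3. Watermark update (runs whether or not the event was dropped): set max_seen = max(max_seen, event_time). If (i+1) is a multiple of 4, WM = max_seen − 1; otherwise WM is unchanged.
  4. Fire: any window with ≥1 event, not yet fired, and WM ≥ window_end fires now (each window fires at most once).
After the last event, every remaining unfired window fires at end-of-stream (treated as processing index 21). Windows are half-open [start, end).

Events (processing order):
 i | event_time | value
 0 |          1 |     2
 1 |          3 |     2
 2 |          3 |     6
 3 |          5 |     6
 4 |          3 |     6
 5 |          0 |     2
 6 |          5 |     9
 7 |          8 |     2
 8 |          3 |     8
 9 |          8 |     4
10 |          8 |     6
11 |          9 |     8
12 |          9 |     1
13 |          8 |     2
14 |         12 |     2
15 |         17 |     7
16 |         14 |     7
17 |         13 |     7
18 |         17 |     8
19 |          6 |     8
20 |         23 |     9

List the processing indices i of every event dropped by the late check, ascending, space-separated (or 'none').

4 5 8 16 17 19

i=0 t=1 v=2: → [1,4); WM=−∞
i=1 t=3 v=2: → [1,6); WM=−∞
i=2 t=3 v=6: → [1,6); WM=−∞
i=3 t=5 v=6: → [1,8); WM=4
i=4 t=3 v=6: DROP (t<4-0); WM=4
i=5 t=0 v=2: DROP (t<4-0); WM=4
i=6 t=5 v=9: → [1,8); WM=4
i=7 t=8 v=2: → [8,11); WM=7
i=8 t=3 v=8: DROP (t<7-0); WM=7
i=9 t=8 v=4: → [8,11); WM=7
i=10 t=8 v=6: → [8,11); WM=7
i=11 t=9 v=8: → [8,12); WM=8
i=12 t=9 v=1: → [8,12); WM=8
i=13 t=8 v=2: → [8,12); WM=8
i=14 t=12 v=2: → [12,15); WM=8
i=15 t=17 v=7: → [17,20); WM=16
i=16 t=14 v=7: DROP (t<16-0); WM=16
i=17 t=13 v=7: DROP (t<16-0); WM=16
i=18 t=17 v=8: → [17,20); WM=16
i=19 t=6 v=8: DROP (t<16-0); WM=16
i=20 t=23 v=9: → [23,26); WM=16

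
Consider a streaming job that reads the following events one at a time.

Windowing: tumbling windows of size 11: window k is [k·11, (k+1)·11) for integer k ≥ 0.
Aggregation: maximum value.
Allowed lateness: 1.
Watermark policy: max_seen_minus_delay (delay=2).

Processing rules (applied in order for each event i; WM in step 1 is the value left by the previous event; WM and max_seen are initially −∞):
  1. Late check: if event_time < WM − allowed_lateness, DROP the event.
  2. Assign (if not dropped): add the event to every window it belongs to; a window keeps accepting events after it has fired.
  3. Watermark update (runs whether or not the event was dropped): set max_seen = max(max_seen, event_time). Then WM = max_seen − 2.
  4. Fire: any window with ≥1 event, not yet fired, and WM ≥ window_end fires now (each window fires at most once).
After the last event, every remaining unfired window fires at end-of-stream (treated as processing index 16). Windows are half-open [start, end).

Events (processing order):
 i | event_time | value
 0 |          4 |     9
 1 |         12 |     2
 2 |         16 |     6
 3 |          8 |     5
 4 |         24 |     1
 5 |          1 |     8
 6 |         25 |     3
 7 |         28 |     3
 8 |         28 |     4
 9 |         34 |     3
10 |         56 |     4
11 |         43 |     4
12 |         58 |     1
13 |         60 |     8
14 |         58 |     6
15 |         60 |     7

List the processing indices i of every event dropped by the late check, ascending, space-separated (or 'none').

3 5 11

i=0 t=4 v=9: → [0,11); WM=2
i=1 t=12 v=2: → [11,22); WM=10
i=2 t=16 v=6: → [11,22); WM=14; [0,11) fires=9
i=3 t=8 v=5: DROP (t<14-1); WM=14
i=4 t=24 v=1: → [22,33); WM=22; [11,22) fires=6
i=5 t=1 v=8: DROP (t<22-1); WM=22
i=6 t=25 v=3: → [22,33); WM=23
i=7 t=28 v=3: → [22,33); WM=26
i=8 t=28 v=4: → [22,33); WM=26
i=9 t=34 v=3: → [33,44); WM=32
i=10 t=56 v=4: → [55,66); WM=54; [22,33) fires=4 [33,44) fires=3
i=11 t=43 v=4: DROP (t<54-1); WM=54
i=12 t=58 v=1: → [55,66); WM=56
i=13 t=60 v=8: → [55,66); WM=58
i=14 t=58 v=6: → [55,66); WM=58
i=15 t=60 v=7: → [55,66); WM=58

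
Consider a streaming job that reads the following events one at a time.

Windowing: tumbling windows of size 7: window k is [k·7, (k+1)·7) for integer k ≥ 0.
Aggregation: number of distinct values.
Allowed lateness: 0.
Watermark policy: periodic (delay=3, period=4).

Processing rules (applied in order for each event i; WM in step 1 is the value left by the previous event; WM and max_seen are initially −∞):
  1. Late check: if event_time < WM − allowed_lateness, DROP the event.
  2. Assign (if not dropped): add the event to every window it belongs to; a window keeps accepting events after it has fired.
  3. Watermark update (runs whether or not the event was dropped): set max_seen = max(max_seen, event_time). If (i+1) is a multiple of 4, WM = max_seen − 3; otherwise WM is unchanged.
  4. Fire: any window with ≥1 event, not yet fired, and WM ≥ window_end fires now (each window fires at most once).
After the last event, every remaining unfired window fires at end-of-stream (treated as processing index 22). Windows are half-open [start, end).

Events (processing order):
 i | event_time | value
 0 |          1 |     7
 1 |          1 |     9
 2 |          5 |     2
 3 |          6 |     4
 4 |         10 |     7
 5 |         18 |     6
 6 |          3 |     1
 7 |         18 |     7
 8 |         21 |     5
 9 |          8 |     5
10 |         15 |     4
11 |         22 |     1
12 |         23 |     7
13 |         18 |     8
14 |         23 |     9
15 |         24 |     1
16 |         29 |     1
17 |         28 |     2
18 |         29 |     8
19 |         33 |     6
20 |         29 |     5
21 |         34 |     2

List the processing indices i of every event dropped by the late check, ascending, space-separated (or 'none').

9 13 20

i=0 t=1 v=7: → [0,7); WM=−∞
i=1 t=1 v=9: → [0,7); WM=−∞
i=2 t=5 v=2: → [0,7); WM=−∞
i=3 t=6 v=4: → [0,7); WM=3
i=4 t=10 v=7: → [7,14); WM=3
i=5 t=18 v=6: → [14,21); WM=3
i=6 t=3 v=1: → [0,7); WM=3
i=7 t=18 v=7: → [14,21); WM=15; [0,7) fires=5 [7,14) fires=1
i=8 t=21 v=5: → [21,28); WM=15
i=9 t=8 v=5: DROP (t<15-0); WM=15
i=10 t=15 v=4: → [14,21); WM=15
i=11 t=22 v=1: → [21,28); WM=19
i=12 t=23 v=7: → [21,28); WM=19
i=13 t=18 v=8: DROP (t<19-0); WM=19
i=14 t=23 v=9: → [21,28); WM=19
i=15 t=24 v=1: → [21,28); WM=21; [14,21) fires=3
i=16 t=29 v=1: → [28,35); WM=21
i=17 t=28 v=2: → [28,35); WM=21
i=18 t=29 v=8: → [28,35); WM=21
i=19 t=33 v=6: → [28,35); WM=30; [21,28) fires=4
i=20 t=29 v=5: DROP (t<30-0); WM=30
i=21 t=34 v=2: → [28,35); WM=30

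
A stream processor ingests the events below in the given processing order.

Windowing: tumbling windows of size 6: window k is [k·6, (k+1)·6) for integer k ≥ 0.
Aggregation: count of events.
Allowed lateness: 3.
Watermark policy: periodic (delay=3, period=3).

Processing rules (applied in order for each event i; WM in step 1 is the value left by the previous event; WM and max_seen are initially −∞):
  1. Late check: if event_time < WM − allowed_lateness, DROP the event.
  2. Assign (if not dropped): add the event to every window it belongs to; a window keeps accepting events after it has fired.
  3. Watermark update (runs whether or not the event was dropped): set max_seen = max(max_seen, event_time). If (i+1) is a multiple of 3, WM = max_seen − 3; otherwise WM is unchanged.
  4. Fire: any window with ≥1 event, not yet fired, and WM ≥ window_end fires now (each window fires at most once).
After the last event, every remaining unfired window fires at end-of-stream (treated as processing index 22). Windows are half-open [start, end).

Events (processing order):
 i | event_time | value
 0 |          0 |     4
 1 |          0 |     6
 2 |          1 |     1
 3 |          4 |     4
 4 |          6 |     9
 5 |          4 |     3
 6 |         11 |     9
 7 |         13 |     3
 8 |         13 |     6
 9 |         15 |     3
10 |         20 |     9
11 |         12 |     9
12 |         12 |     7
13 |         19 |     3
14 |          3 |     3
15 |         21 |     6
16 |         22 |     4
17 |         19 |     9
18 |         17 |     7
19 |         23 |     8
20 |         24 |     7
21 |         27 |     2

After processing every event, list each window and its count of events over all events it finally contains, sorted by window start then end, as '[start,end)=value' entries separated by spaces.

[0,6)=5 [6,12)=2 [12,18)=5 [18,24)=6 [24,30)=2

i=0 t=0 v=4: → [0,6); WM=−∞
i=1 t=0 v=6: → [0,6); WM=−∞
i=2 t=1 v=1: → [0,6); WM=-2
i=3 t=4 v=4: → [0,6); WM=-2
i=4 t=6 v=9: → [6,12); WM=-2
i=5 t=4 v=3: → [0,6); WM=3
i=6 t=11 v=9: → [6,12); WM=3
i=7 t=13 v=3: → [12,18); WM=3
i=8 t=13 v=6: → [12,18); WM=10; [0,6) fires=5
i=9 t=15 v=3: → [12,18); WM=10
i=10 t=20 v=9: → [18,24); WM=10
i=11 t=12 v=9: → [12,18); WM=17; [6,12) fires=2
i=12 t=12 v=7: DROP (t<17-3); WM=17
i=13 t=19 v=3: → [18,24); WM=17
i=14 t=3 v=3: DROP (t<17-3); WM=17
i=15 t=21 v=6: → [18,24); WM=17
i=16 t=22 v=4: → [18,24); WM=17
i=17 t=19 v=9: → [18,24); WM=19; [12,18) fires=4
i=18 t=17 v=7: → [12,18); WM=19
i=19 t=23 v=8: → [18,24); WM=19
i=20 t=24 v=7: → [24,30); WM=21
i=21 t=27 v=2: → [24,30); WM=21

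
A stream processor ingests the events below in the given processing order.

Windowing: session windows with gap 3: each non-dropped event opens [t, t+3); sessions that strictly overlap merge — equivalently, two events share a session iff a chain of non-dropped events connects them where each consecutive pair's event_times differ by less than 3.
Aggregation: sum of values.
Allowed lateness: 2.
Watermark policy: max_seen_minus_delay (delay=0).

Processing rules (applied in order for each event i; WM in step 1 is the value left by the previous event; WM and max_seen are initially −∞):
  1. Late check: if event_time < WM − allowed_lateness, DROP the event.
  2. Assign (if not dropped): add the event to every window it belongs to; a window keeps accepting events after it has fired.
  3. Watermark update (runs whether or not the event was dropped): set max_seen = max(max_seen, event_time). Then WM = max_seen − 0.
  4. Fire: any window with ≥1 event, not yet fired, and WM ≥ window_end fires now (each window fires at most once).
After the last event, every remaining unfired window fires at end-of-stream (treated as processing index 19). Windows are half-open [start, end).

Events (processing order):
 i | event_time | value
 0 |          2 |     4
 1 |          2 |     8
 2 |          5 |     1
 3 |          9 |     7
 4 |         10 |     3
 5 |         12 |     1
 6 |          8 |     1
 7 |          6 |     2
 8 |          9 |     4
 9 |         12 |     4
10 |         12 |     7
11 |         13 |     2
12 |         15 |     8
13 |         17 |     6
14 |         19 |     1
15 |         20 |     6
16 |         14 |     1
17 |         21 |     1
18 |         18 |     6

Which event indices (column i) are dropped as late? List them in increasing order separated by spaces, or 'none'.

i=0 t=2 v=4: → [2,5); WM=2
i=1 t=2 v=8: → [2,5); WM=2
i=2 t=5 v=1: → [5,8); WM=5
i=3 t=9 v=7: → [9,12); WM=9
i=4 t=10 v=3: → [9,13); WM=10
i=5 t=12 v=1: → [9,15); WM=12
i=6 t=8 v=1: DROP (t<12-2); WM=12
i=7 t=6 v=2: DROP (t<12-2); WM=12
i=8 t=9 v=4: DROP (t<12-2); WM=12
i=9 t=12 v=4: → [9,15); WM=12
i=10 t=12 v=7: → [9,15); WM=12
i=11 t=13 v=2: → [9,16); WM=13
i=12 t=15 v=8: → [9,18); WM=15
i=13 t=17 v=6: → [9,20); WM=17
i=14 t=19 v=1: → [9,22); WM=19
i=15 t=20 v=6: → [9,23); WM=20
i=16 t=14 v=1: DROP (t<20-2); WM=20
i=17 t=21 v=1: → [9,24); WM=21
i=18 t=18 v=6: DROP (t<21-2); WM=21

6 7 8 16 18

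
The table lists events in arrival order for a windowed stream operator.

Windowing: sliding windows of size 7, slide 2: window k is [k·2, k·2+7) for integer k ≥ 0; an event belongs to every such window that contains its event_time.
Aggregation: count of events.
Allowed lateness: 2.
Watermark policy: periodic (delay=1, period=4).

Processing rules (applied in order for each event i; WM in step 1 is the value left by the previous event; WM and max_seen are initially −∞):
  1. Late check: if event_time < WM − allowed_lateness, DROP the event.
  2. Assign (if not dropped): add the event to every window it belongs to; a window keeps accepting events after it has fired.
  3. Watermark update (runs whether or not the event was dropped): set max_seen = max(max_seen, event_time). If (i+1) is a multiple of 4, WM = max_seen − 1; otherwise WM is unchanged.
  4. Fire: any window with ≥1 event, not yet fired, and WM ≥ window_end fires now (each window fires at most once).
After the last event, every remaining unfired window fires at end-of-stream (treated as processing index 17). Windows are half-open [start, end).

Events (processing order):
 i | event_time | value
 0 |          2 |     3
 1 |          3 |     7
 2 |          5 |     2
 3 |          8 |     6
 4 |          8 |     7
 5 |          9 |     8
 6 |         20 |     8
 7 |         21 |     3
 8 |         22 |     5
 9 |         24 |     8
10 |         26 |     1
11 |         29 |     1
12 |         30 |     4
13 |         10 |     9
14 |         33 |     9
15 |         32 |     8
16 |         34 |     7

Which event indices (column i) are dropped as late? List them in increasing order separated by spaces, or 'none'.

13

i=0 t=2 v=3: → [2,9),[0,7); WM=−∞
i=1 t=3 v=7: → [2,9),[0,7); WM=−∞
i=2 t=5 v=2: → [4,11),[2,9),[0,7); WM=−∞
i=3 t=8 v=6: → [8,15),[6,13),[4,11),[2,9); WM=7; [0,7) fires=3
i=4 t=8 v=7: → [8,15),[6,13),[4,11),[2,9); WM=7
i=5 t=9 v=8: → [8,15),[6,13),[4,11); WM=7
i=6 t=20 v=8: → [20,27),[18,25),[16,23),[14,21); WM=7
i=7 t=21 v=3: → [20,27),[18,25),[16,23); WM=20; [2,9) fires=5 [4,11) fires=4 [6,13) fires=3 [8,15) fires=3
i=8 t=22 v=5: → [22,29),[20,27),[18,25),[16,23); WM=20
i=9 t=24 v=8: → [24,31),[22,29),[20,27),[18,25); WM=20
i=10 t=26 v=1: → [26,33),[24,31),[22,29),[20,27); WM=20
i=11 t=29 v=1: → [28,35),[26,33),[24,31); WM=28; [14,21) fires=1 [16,23) fires=3 [18,25) fires=4 [20,27) fires=5
i=12 t=30 v=4: → [30,37),[28,35),[26,33),[24,31); WM=28
i=13 t=10 v=9: DROP (t<28-2); WM=28
i=14 t=33 v=9: → [32,39),[30,37),[28,35); WM=28
i=15 t=32 v=8: → [32,39),[30,37),[28,35),[26,33); WM=32; [22,29) fires=3 [24,31) fires=4
i=16 t=34 v=7: → [34,41),[32,39),[30,37),[28,35); WM=32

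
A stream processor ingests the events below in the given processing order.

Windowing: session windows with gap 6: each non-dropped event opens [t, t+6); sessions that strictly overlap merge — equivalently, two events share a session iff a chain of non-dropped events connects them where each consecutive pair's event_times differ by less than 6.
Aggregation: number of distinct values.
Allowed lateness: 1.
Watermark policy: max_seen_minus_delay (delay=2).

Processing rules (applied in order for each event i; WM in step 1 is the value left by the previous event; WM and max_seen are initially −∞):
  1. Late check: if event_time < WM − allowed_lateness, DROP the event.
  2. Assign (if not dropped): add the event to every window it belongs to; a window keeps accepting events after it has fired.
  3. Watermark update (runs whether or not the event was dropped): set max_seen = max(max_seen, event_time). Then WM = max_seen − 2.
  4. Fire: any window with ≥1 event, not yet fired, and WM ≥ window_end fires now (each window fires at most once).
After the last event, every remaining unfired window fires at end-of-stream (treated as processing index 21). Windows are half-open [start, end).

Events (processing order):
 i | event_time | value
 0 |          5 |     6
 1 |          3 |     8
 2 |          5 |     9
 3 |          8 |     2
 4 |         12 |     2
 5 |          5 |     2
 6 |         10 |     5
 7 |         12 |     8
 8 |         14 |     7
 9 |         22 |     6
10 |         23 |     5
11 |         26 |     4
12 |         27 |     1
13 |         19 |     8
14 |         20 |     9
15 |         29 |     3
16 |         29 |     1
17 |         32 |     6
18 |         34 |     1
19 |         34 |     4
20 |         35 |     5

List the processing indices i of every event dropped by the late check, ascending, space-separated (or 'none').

i=0 t=5 v=6: → [5,11); WM=3
i=1 t=3 v=8: → [3,11); WM=3
i=2 t=5 v=9: → [3,11); WM=3
i=3 t=8 v=2: → [3,14); WM=6
i=4 t=12 v=2: → [3,18); WM=10
i=5 t=5 v=2: DROP (t<10-1); WM=10
i=6 t=10 v=5: → [3,18); WM=10
i=7 t=12 v=8: → [3,18); WM=10
i=8 t=14 v=7: → [3,20); WM=12
i=9 t=22 v=6: → [22,28); WM=20
i=10 t=23 v=5: → [22,29); WM=21
i=11 t=26 v=4: → [22,32); WM=24
i=12 t=27 v=1: → [22,33); WM=25
i=13 t=19 v=8: DROP (t<25-1); WM=25
i=14 t=20 v=9: DROP (t<25-1); WM=25
i=15 t=29 v=3: → [22,35); WM=27
i=16 t=29 v=1: → [22,35); WM=27
i=17 t=32 v=6: → [22,38); WM=30
i=18 t=34 v=1: → [22,40); WM=32
i=19 t=34 v=4: → [22,40); WM=32
i=20 t=35 v=5: → [22,41); WM=33

5 13 14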